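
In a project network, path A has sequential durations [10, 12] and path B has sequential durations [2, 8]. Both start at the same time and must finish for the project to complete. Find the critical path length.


Path A total = 10 + 12 = 22
Path B total = 2 + 8 = 10
Critical path = longest path = max(22, 10) = 22

22


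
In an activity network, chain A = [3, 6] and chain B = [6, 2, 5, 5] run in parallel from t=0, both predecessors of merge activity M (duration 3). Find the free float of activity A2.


ES(A2) = sum of predecessors on chain A = 3
EF(A2) = ES + duration = 3 + 6 = 9
Successor of A2 is M. ES(M) = max(sum(A), sum(B)) = max(9, 18) = 18
Free float = ES(successor) - EF(current) = 18 - 9 = 9

9


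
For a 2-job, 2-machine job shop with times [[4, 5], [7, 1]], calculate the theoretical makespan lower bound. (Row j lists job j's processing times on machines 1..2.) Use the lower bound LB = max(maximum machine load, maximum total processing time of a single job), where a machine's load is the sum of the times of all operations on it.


Machine loads:
  Machine 1: 4 + 7 = 11
  Machine 2: 5 + 1 = 6
Max machine load = 11
Job totals:
  Job 1: 9
  Job 2: 8
Max job total = 9
Lower bound = max(11, 9) = 11

11


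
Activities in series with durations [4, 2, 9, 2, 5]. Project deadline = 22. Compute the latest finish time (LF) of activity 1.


LF(activity 1) = deadline - sum of successor durations
Successors: activities 2 through 5 with durations [2, 9, 2, 5]
Sum of successor durations = 18
LF = 22 - 18 = 4

4


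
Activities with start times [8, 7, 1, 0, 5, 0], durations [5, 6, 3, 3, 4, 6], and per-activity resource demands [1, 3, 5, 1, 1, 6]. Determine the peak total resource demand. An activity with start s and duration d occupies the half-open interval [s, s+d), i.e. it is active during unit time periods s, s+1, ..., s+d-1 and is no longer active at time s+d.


Each activity i is active on [start_i, start_i + duration_i).
Compute total resource usage per time slot:
  t=0: active resources = [1, 6], total = 7
  t=1: active resources = [5, 1, 6], total = 12
  t=2: active resources = [5, 1, 6], total = 12
  t=3: active resources = [5, 6], total = 11
  t=4: active resources = [6], total = 6
  t=5: active resources = [1, 6], total = 7
  t=6: active resources = [1], total = 1
  t=7: active resources = [3, 1], total = 4
  t=8: active resources = [1, 3, 1], total = 5
  t=9: active resources = [1, 3], total = 4
  t=10: active resources = [1, 3], total = 4
  t=11: active resources = [1, 3], total = 4
  t=12: active resources = [1, 3], total = 4
Peak resource demand = 12

12


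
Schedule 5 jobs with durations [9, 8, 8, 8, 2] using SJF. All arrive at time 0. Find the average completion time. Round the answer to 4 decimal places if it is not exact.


SJF order (ascending): [2, 8, 8, 8, 9]
Completion times:
  Job 1: burst=2, C=2
  Job 2: burst=8, C=10
  Job 3: burst=8, C=18
  Job 4: burst=8, C=26
  Job 5: burst=9, C=35
Average completion = 91/5 = 18.2

18.2


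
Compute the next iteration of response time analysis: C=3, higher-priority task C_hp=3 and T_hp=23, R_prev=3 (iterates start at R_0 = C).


R_next = C + ceil(R_prev / T_hp) * C_hp
ceil(3 / 23) = ceil(0.1304) = 1
Interference = 1 * 3 = 3
R_next = 3 + 3 = 6

6


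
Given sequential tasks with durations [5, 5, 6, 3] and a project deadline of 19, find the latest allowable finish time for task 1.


LF(activity 1) = deadline - sum of successor durations
Successors: activities 2 through 4 with durations [5, 6, 3]
Sum of successor durations = 14
LF = 19 - 14 = 5

5


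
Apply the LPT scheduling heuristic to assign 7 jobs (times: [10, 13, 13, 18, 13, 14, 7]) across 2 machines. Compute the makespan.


Sort jobs in decreasing order (LPT): [18, 14, 13, 13, 13, 10, 7]
Assign each job to the least loaded machine:
  Machine 1: jobs [18, 13, 10], load = 41
  Machine 2: jobs [14, 13, 13, 7], load = 47
Makespan = max load = 47

47


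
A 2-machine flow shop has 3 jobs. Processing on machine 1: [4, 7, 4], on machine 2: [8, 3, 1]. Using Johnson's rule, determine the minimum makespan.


Apply Johnson's rule:
  Group 1 (a <= b): [(1, 4, 8)]
  Group 2 (a > b): [(2, 7, 3), (3, 4, 1)]
Optimal job order: [1, 2, 3]
Schedule:
  Job 1: M1 done at 4, M2 done at 12
  Job 2: M1 done at 11, M2 done at 15
  Job 3: M1 done at 15, M2 done at 16
Makespan = 16

16


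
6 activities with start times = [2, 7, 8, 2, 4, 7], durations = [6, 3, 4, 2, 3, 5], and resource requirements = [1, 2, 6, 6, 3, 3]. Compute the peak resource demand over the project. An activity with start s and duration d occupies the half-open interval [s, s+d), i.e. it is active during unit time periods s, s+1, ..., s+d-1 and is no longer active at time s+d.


Each activity i is active on [start_i, start_i + duration_i).
Compute total resource usage per time slot:
  t=0: active resources = [], total = 0
  t=1: active resources = [], total = 0
  t=2: active resources = [1, 6], total = 7
  t=3: active resources = [1, 6], total = 7
  t=4: active resources = [1, 3], total = 4
  t=5: active resources = [1, 3], total = 4
  t=6: active resources = [1, 3], total = 4
  t=7: active resources = [1, 2, 3], total = 6
  t=8: active resources = [2, 6, 3], total = 11
  t=9: active resources = [2, 6, 3], total = 11
  t=10: active resources = [6, 3], total = 9
  t=11: active resources = [6, 3], total = 9
Peak resource demand = 11

11


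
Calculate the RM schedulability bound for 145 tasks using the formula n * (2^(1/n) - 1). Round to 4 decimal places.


Compute 2^(1/145) = 1.0047917694
Subtract 1: 1.0047917694 - 1 = 0.0047917694
Multiply by n: 145 * 0.0047917694 = 0.6948065630
Round to 4 dp: 0.6948

0.6948


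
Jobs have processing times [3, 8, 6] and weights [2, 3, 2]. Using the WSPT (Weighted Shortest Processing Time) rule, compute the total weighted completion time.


Compute p/w ratios and sort ascending (WSPT): [(3, 2), (8, 3), (6, 2)]
Compute weighted completion times:
  Job (p=3,w=2): C=3, w*C=2*3=6
  Job (p=8,w=3): C=11, w*C=3*11=33
  Job (p=6,w=2): C=17, w*C=2*17=34
Total weighted completion time = 73

73


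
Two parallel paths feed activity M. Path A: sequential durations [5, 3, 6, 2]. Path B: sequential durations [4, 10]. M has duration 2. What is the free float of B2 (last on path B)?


ES(B2) = sum of predecessors on chain B = 4
EF(B2) = ES + duration = 4 + 10 = 14
Successor of B2 is M. ES(M) = max(sum(A), sum(B)) = max(16, 14) = 16
Free float = ES(successor) - EF(current) = 16 - 14 = 2

2


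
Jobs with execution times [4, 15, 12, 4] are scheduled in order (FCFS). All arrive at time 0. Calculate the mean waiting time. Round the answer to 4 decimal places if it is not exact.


FCFS order (as given): [4, 15, 12, 4]
Waiting times:
  Job 1: wait = 0
  Job 2: wait = 4
  Job 3: wait = 19
  Job 4: wait = 31
Sum of waiting times = 54
Average waiting time = 54/4 = 13.5

13.5


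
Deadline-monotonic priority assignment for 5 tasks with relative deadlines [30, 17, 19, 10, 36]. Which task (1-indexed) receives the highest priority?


Sort tasks by relative deadline (ascending):
  Task 4: deadline = 10
  Task 2: deadline = 17
  Task 3: deadline = 19
  Task 1: deadline = 30
  Task 5: deadline = 36
Priority order (highest first): [4, 2, 3, 1, 5]
Highest priority task = 4

4


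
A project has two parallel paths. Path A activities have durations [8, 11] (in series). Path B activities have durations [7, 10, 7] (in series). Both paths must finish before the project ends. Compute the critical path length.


Path A total = 8 + 11 = 19
Path B total = 7 + 10 + 7 = 24
Critical path = longest path = max(19, 24) = 24

24


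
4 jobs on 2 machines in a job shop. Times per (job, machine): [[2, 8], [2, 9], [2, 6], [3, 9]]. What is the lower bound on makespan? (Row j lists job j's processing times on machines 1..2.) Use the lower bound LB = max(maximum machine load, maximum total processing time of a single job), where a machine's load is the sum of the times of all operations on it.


Machine loads:
  Machine 1: 2 + 2 + 2 + 3 = 9
  Machine 2: 8 + 9 + 6 + 9 = 32
Max machine load = 32
Job totals:
  Job 1: 10
  Job 2: 11
  Job 3: 8
  Job 4: 12
Max job total = 12
Lower bound = max(32, 12) = 32

32


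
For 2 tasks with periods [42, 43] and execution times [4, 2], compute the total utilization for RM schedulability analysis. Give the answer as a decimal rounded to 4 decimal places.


Compute individual utilizations (exact fractions):
  Task 1: C/T = 4/42 = 2/21 (approx. 0.0952)
  Task 2: C/T = 2/43 (approx. 0.0465)
Total utilization U = 2/21 + 2/43 = 128/903
Rounded to 4 decimal places: U = 0.1417
RM (Liu & Layland) bound for 2 tasks = 0.828427; compare with U = 128/903 (approx. 0.141750)
U <= bound, so schedulable by RM sufficient condition.

0.1417


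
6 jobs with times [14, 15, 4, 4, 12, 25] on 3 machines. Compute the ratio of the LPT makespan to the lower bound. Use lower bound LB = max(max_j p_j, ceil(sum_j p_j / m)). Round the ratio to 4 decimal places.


LPT order: [25, 15, 14, 12, 4, 4]
Machine loads after assignment: [25, 23, 26]
LPT makespan = 26
Lower bound = max(max_job, ceil(total/3)) = max(25, 25) = 25
Ratio = 26 / 25 = 1.04

1.04


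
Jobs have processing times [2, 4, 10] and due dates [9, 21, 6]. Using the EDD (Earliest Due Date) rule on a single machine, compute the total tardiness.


Sort by due date (EDD order): [(10, 6), (2, 9), (4, 21)]
Compute completion times and tardiness:
  Job 1: p=10, d=6, C=10, tardiness=max(0,10-6)=4
  Job 2: p=2, d=9, C=12, tardiness=max(0,12-9)=3
  Job 3: p=4, d=21, C=16, tardiness=max(0,16-21)=0
Total tardiness = 7

7


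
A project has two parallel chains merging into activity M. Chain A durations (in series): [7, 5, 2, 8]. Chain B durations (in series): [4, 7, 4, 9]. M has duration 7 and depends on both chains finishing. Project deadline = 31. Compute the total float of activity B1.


Forward pass: ES(B1) = sum of predecessors on chain B = 0
EF = ES + duration = 0 + 4 = 4
Backward pass: LF(M) = deadline = 31; LS(M) = 31 - 7 = 24
LF(B1) = LS(M) - sum(successors on chain B) = 24 - 20 = 4
LS = LF - duration = 4 - 4 = 0
Total float = LS - ES = 0 - 0 = 0

0


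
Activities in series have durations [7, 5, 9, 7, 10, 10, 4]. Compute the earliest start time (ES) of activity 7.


Activity 7 starts after activities 1 through 6 complete.
Predecessor durations: [7, 5, 9, 7, 10, 10]
ES = 7 + 5 + 9 + 7 + 10 + 10 = 48

48


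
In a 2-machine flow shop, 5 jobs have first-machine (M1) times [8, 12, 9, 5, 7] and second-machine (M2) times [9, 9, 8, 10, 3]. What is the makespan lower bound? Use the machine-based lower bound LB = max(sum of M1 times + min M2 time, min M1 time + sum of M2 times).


LB1 = sum(M1 times) + min(M2 times) = 41 + 3 = 44
LB2 = min(M1 times) + sum(M2 times) = 5 + 39 = 44
Lower bound = max(LB1, LB2) = max(44, 44) = 44

44


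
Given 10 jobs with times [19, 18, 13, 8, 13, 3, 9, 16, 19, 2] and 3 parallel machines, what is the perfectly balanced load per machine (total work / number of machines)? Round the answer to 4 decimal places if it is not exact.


Total processing time = 19 + 18 + 13 + 8 + 13 + 3 + 9 + 16 + 19 + 2 = 120
Number of machines = 3
Ideal balanced load = 120 / 3 = 40.0

40.0


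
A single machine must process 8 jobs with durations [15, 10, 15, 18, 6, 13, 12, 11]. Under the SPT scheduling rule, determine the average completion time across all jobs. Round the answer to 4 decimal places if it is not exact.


Sort jobs by processing time (SPT order): [6, 10, 11, 12, 13, 15, 15, 18]
Compute completion times sequentially:
  Job 1: processing = 6, completes at 6
  Job 2: processing = 10, completes at 16
  Job 3: processing = 11, completes at 27
  Job 4: processing = 12, completes at 39
  Job 5: processing = 13, completes at 52
  Job 6: processing = 15, completes at 67
  Job 7: processing = 15, completes at 82
  Job 8: processing = 18, completes at 100
Sum of completion times = 389
Average completion time = 389/8 = 48.625

48.625


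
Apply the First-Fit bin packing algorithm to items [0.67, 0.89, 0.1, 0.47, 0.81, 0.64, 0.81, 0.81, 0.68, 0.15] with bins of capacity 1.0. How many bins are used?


Place items sequentially using First-Fit:
  Item 0.67 -> new Bin 1
  Item 0.89 -> new Bin 2
  Item 0.1 -> Bin 1 (now 0.77)
  Item 0.47 -> new Bin 3
  Item 0.81 -> new Bin 4
  Item 0.64 -> new Bin 5
  Item 0.81 -> new Bin 6
  Item 0.81 -> new Bin 7
  Item 0.68 -> new Bin 8
  Item 0.15 -> Bin 1 (now 0.92)
Total bins used = 8

8


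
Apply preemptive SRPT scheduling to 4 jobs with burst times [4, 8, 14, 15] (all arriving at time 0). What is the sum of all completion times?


Since all jobs arrive at t=0, SRPT equals SPT ordering.
SPT order: [4, 8, 14, 15]
Completion times:
  Job 1: p=4, C=4
  Job 2: p=8, C=12
  Job 3: p=14, C=26
  Job 4: p=15, C=41
Total completion time = 4 + 12 + 26 + 41 = 83

83


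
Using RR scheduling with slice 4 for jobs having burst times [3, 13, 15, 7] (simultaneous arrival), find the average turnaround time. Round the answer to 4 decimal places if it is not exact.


Time quantum = 4
Execution trace:
  J1 runs 3 units, time = 3
  J2 runs 4 units, time = 7
  J3 runs 4 units, time = 11
  J4 runs 4 units, time = 15
  J2 runs 4 units, time = 19
  J3 runs 4 units, time = 23
  J4 runs 3 units, time = 26
  J2 runs 4 units, time = 30
  J3 runs 4 units, time = 34
  J2 runs 1 units, time = 35
  J3 runs 3 units, time = 38
Finish times: [3, 35, 38, 26]
Average turnaround = 102/4 = 25.5

25.5


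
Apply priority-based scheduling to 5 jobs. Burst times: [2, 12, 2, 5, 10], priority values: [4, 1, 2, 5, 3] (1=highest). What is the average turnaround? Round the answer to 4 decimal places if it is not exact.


Sort by priority (ascending = highest first):
Order: [(1, 12), (2, 2), (3, 10), (4, 2), (5, 5)]
Completion times:
  Priority 1, burst=12, C=12
  Priority 2, burst=2, C=14
  Priority 3, burst=10, C=24
  Priority 4, burst=2, C=26
  Priority 5, burst=5, C=31
Average turnaround = 107/5 = 21.4

21.4


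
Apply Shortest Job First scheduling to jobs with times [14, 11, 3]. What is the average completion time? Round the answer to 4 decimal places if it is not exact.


SJF order (ascending): [3, 11, 14]
Completion times:
  Job 1: burst=3, C=3
  Job 2: burst=11, C=14
  Job 3: burst=14, C=28
Average completion = 45/3 = 15.0

15.0


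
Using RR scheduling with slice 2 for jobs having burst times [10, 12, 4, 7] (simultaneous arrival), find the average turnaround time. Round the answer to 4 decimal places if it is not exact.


Time quantum = 2
Execution trace:
  J1 runs 2 units, time = 2
  J2 runs 2 units, time = 4
  J3 runs 2 units, time = 6
  J4 runs 2 units, time = 8
  J1 runs 2 units, time = 10
  J2 runs 2 units, time = 12
  J3 runs 2 units, time = 14
  J4 runs 2 units, time = 16
  J1 runs 2 units, time = 18
  J2 runs 2 units, time = 20
  J4 runs 2 units, time = 22
  J1 runs 2 units, time = 24
  J2 runs 2 units, time = 26
  J4 runs 1 units, time = 27
  J1 runs 2 units, time = 29
  J2 runs 2 units, time = 31
  J2 runs 2 units, time = 33
Finish times: [29, 33, 14, 27]
Average turnaround = 103/4 = 25.75

25.75


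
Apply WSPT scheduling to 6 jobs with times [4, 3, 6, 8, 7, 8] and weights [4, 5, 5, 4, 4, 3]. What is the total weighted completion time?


Compute p/w ratios and sort ascending (WSPT): [(3, 5), (4, 4), (6, 5), (7, 4), (8, 4), (8, 3)]
Compute weighted completion times:
  Job (p=3,w=5): C=3, w*C=5*3=15
  Job (p=4,w=4): C=7, w*C=4*7=28
  Job (p=6,w=5): C=13, w*C=5*13=65
  Job (p=7,w=4): C=20, w*C=4*20=80
  Job (p=8,w=4): C=28, w*C=4*28=112
  Job (p=8,w=3): C=36, w*C=3*36=108
Total weighted completion time = 408

408


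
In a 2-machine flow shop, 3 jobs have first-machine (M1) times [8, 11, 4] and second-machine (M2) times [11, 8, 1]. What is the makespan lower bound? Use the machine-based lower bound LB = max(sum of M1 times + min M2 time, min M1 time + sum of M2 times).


LB1 = sum(M1 times) + min(M2 times) = 23 + 1 = 24
LB2 = min(M1 times) + sum(M2 times) = 4 + 20 = 24
Lower bound = max(LB1, LB2) = max(24, 24) = 24

24


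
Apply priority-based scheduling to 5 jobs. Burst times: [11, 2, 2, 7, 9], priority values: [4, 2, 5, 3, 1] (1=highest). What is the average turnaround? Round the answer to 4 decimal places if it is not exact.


Sort by priority (ascending = highest first):
Order: [(1, 9), (2, 2), (3, 7), (4, 11), (5, 2)]
Completion times:
  Priority 1, burst=9, C=9
  Priority 2, burst=2, C=11
  Priority 3, burst=7, C=18
  Priority 4, burst=11, C=29
  Priority 5, burst=2, C=31
Average turnaround = 98/5 = 19.6

19.6


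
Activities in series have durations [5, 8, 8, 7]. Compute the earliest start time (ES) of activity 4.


Activity 4 starts after activities 1 through 3 complete.
Predecessor durations: [5, 8, 8]
ES = 5 + 8 + 8 = 21

21


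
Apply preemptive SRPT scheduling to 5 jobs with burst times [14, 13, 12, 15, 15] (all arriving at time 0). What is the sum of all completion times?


Since all jobs arrive at t=0, SRPT equals SPT ordering.
SPT order: [12, 13, 14, 15, 15]
Completion times:
  Job 1: p=12, C=12
  Job 2: p=13, C=25
  Job 3: p=14, C=39
  Job 4: p=15, C=54
  Job 5: p=15, C=69
Total completion time = 12 + 25 + 39 + 54 + 69 = 199

199


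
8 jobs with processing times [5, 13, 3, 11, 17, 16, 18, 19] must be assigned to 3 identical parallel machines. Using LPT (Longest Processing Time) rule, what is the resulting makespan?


Sort jobs in decreasing order (LPT): [19, 18, 17, 16, 13, 11, 5, 3]
Assign each job to the least loaded machine:
  Machine 1: jobs [19, 11, 5], load = 35
  Machine 2: jobs [18, 13, 3], load = 34
  Machine 3: jobs [17, 16], load = 33
Makespan = max load = 35

35


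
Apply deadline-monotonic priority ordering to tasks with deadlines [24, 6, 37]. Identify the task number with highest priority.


Sort tasks by relative deadline (ascending):
  Task 2: deadline = 6
  Task 1: deadline = 24
  Task 3: deadline = 37
Priority order (highest first): [2, 1, 3]
Highest priority task = 2

2


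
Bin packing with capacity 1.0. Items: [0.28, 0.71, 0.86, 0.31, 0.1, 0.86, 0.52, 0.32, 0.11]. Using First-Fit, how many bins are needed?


Place items sequentially using First-Fit:
  Item 0.28 -> new Bin 1
  Item 0.71 -> Bin 1 (now 0.99)
  Item 0.86 -> new Bin 2
  Item 0.31 -> new Bin 3
  Item 0.1 -> Bin 2 (now 0.96)
  Item 0.86 -> new Bin 4
  Item 0.52 -> Bin 3 (now 0.83)
  Item 0.32 -> new Bin 5
  Item 0.11 -> Bin 3 (now 0.94)
Total bins used = 5

5


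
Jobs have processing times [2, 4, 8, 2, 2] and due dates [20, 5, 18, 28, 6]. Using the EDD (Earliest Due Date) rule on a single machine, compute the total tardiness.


Sort by due date (EDD order): [(4, 5), (2, 6), (8, 18), (2, 20), (2, 28)]
Compute completion times and tardiness:
  Job 1: p=4, d=5, C=4, tardiness=max(0,4-5)=0
  Job 2: p=2, d=6, C=6, tardiness=max(0,6-6)=0
  Job 3: p=8, d=18, C=14, tardiness=max(0,14-18)=0
  Job 4: p=2, d=20, C=16, tardiness=max(0,16-20)=0
  Job 5: p=2, d=28, C=18, tardiness=max(0,18-28)=0
Total tardiness = 0

0


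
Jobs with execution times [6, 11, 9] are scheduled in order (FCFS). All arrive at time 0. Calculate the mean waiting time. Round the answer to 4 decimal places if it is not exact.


FCFS order (as given): [6, 11, 9]
Waiting times:
  Job 1: wait = 0
  Job 2: wait = 6
  Job 3: wait = 17
Sum of waiting times = 23
Average waiting time = 23/3 = 7.6667

7.6667


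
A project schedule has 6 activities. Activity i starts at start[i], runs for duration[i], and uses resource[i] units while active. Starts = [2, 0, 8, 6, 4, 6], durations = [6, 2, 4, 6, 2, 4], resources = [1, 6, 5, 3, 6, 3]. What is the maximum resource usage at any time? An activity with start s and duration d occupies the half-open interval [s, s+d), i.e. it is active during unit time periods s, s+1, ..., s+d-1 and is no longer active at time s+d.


Each activity i is active on [start_i, start_i + duration_i).
Compute total resource usage per time slot:
  t=0: active resources = [6], total = 6
  t=1: active resources = [6], total = 6
  t=2: active resources = [1], total = 1
  t=3: active resources = [1], total = 1
  t=4: active resources = [1, 6], total = 7
  t=5: active resources = [1, 6], total = 7
  t=6: active resources = [1, 3, 3], total = 7
  t=7: active resources = [1, 3, 3], total = 7
  t=8: active resources = [5, 3, 3], total = 11
  t=9: active resources = [5, 3, 3], total = 11
  t=10: active resources = [5, 3], total = 8
  t=11: active resources = [5, 3], total = 8
Peak resource demand = 11

11


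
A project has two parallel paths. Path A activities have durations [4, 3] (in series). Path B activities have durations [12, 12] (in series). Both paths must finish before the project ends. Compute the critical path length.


Path A total = 4 + 3 = 7
Path B total = 12 + 12 = 24
Critical path = longest path = max(7, 24) = 24

24


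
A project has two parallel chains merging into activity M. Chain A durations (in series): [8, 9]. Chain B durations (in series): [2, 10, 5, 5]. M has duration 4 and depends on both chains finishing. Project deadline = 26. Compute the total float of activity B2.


Forward pass: ES(B2) = sum of predecessors on chain B = 2
EF = ES + duration = 2 + 10 = 12
Backward pass: LF(M) = deadline = 26; LS(M) = 26 - 4 = 22
LF(B2) = LS(M) - sum(successors on chain B) = 22 - 10 = 12
LS = LF - duration = 12 - 10 = 2
Total float = LS - ES = 2 - 2 = 0

0


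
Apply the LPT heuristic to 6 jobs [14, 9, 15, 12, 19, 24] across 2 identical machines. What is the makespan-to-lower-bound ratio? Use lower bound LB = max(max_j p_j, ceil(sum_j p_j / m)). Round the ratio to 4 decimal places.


LPT order: [24, 19, 15, 14, 12, 9]
Machine loads after assignment: [47, 46]
LPT makespan = 47
Lower bound = max(max_job, ceil(total/2)) = max(24, 47) = 47
Ratio = 47 / 47 = 1.0

1.0


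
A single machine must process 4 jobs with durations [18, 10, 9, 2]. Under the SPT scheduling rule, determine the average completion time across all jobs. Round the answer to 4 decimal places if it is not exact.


Sort jobs by processing time (SPT order): [2, 9, 10, 18]
Compute completion times sequentially:
  Job 1: processing = 2, completes at 2
  Job 2: processing = 9, completes at 11
  Job 3: processing = 10, completes at 21
  Job 4: processing = 18, completes at 39
Sum of completion times = 73
Average completion time = 73/4 = 18.25

18.25


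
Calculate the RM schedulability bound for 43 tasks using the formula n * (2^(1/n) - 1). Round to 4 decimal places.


Compute 2^(1/43) = 1.0162503252
Subtract 1: 1.0162503252 - 1 = 0.0162503252
Multiply by n: 43 * 0.0162503252 = 0.6987639836
Round to 4 dp: 0.6988

0.6988


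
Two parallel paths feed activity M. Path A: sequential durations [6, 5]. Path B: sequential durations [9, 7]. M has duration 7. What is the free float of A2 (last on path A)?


ES(A2) = sum of predecessors on chain A = 6
EF(A2) = ES + duration = 6 + 5 = 11
Successor of A2 is M. ES(M) = max(sum(A), sum(B)) = max(11, 16) = 16
Free float = ES(successor) - EF(current) = 16 - 11 = 5

5


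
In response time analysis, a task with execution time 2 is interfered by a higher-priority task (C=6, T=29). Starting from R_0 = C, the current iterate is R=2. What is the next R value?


R_next = C + ceil(R_prev / T_hp) * C_hp
ceil(2 / 29) = ceil(0.069) = 1
Interference = 1 * 6 = 6
R_next = 2 + 6 = 8

8


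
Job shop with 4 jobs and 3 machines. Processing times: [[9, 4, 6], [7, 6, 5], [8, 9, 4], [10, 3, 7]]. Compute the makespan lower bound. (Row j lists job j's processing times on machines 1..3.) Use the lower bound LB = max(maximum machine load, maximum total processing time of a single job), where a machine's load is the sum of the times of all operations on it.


Machine loads:
  Machine 1: 9 + 7 + 8 + 10 = 34
  Machine 2: 4 + 6 + 9 + 3 = 22
  Machine 3: 6 + 5 + 4 + 7 = 22
Max machine load = 34
Job totals:
  Job 1: 19
  Job 2: 18
  Job 3: 21
  Job 4: 20
Max job total = 21
Lower bound = max(34, 21) = 34

34


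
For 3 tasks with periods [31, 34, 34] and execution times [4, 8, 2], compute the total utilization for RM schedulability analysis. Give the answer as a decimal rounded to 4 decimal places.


Compute individual utilizations (exact fractions):
  Task 1: C/T = 4/31 (approx. 0.129)
  Task 2: C/T = 8/34 = 4/17 (approx. 0.2353)
  Task 3: C/T = 2/34 = 1/17 (approx. 0.0588)
Total utilization U = 4/31 + 4/17 + 1/17 = 223/527
Rounded to 4 decimal places: U = 0.4231
RM (Liu & Layland) bound for 3 tasks = 0.779763; compare with U = 223/527 (approx. 0.423150)
U <= bound, so schedulable by RM sufficient condition.

0.4231


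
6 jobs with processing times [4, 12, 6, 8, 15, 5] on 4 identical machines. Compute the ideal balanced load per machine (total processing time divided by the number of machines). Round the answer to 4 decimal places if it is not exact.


Total processing time = 4 + 12 + 6 + 8 + 15 + 5 = 50
Number of machines = 4
Ideal balanced load = 50 / 4 = 12.5

12.5


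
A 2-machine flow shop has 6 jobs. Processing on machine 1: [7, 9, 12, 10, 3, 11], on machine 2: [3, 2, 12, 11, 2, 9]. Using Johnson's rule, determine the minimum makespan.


Apply Johnson's rule:
  Group 1 (a <= b): [(4, 10, 11), (3, 12, 12)]
  Group 2 (a > b): [(6, 11, 9), (1, 7, 3), (2, 9, 2), (5, 3, 2)]
Optimal job order: [4, 3, 6, 1, 2, 5]
Schedule:
  Job 4: M1 done at 10, M2 done at 21
  Job 3: M1 done at 22, M2 done at 34
  Job 6: M1 done at 33, M2 done at 43
  Job 1: M1 done at 40, M2 done at 46
  Job 2: M1 done at 49, M2 done at 51
  Job 5: M1 done at 52, M2 done at 54
Makespan = 54

54


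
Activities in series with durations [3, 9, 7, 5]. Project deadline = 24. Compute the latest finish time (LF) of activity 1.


LF(activity 1) = deadline - sum of successor durations
Successors: activities 2 through 4 with durations [9, 7, 5]
Sum of successor durations = 21
LF = 24 - 21 = 3

3


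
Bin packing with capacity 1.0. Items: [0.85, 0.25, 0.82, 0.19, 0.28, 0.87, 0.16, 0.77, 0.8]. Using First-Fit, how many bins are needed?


Place items sequentially using First-Fit:
  Item 0.85 -> new Bin 1
  Item 0.25 -> new Bin 2
  Item 0.82 -> new Bin 3
  Item 0.19 -> Bin 2 (now 0.44)
  Item 0.28 -> Bin 2 (now 0.72)
  Item 0.87 -> new Bin 4
  Item 0.16 -> Bin 2 (now 0.88)
  Item 0.77 -> new Bin 5
  Item 0.8 -> new Bin 6
Total bins used = 6

6


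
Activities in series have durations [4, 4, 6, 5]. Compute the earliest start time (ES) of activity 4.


Activity 4 starts after activities 1 through 3 complete.
Predecessor durations: [4, 4, 6]
ES = 4 + 4 + 6 = 14

14


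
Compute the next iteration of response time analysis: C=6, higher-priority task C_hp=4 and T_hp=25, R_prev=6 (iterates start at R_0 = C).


R_next = C + ceil(R_prev / T_hp) * C_hp
ceil(6 / 25) = ceil(0.24) = 1
Interference = 1 * 4 = 4
R_next = 6 + 4 = 10

10


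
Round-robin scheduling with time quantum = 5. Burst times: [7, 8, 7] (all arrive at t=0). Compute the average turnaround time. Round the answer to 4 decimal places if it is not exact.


Time quantum = 5
Execution trace:
  J1 runs 5 units, time = 5
  J2 runs 5 units, time = 10
  J3 runs 5 units, time = 15
  J1 runs 2 units, time = 17
  J2 runs 3 units, time = 20
  J3 runs 2 units, time = 22
Finish times: [17, 20, 22]
Average turnaround = 59/3 = 19.6667

19.6667


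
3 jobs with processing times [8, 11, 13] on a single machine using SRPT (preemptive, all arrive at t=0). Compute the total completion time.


Since all jobs arrive at t=0, SRPT equals SPT ordering.
SPT order: [8, 11, 13]
Completion times:
  Job 1: p=8, C=8
  Job 2: p=11, C=19
  Job 3: p=13, C=32
Total completion time = 8 + 19 + 32 = 59

59


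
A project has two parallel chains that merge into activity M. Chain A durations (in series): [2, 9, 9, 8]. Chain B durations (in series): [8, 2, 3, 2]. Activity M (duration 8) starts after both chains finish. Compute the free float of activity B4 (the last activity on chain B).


ES(B4) = sum of predecessors on chain B = 13
EF(B4) = ES + duration = 13 + 2 = 15
Successor of B4 is M. ES(M) = max(sum(A), sum(B)) = max(28, 15) = 28
Free float = ES(successor) - EF(current) = 28 - 15 = 13

13


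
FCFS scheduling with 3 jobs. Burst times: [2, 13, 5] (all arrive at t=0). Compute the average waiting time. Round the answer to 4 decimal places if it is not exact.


FCFS order (as given): [2, 13, 5]
Waiting times:
  Job 1: wait = 0
  Job 2: wait = 2
  Job 3: wait = 15
Sum of waiting times = 17
Average waiting time = 17/3 = 5.6667

5.6667


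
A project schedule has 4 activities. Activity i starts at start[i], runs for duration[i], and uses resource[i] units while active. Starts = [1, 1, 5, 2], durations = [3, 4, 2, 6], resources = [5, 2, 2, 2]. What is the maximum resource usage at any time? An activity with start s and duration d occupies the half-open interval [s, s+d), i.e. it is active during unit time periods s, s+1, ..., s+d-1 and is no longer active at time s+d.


Each activity i is active on [start_i, start_i + duration_i).
Compute total resource usage per time slot:
  t=0: active resources = [], total = 0
  t=1: active resources = [5, 2], total = 7
  t=2: active resources = [5, 2, 2], total = 9
  t=3: active resources = [5, 2, 2], total = 9
  t=4: active resources = [2, 2], total = 4
  t=5: active resources = [2, 2], total = 4
  t=6: active resources = [2, 2], total = 4
  t=7: active resources = [2], total = 2
Peak resource demand = 9

9


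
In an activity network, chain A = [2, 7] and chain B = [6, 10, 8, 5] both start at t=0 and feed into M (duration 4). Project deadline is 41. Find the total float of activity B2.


Forward pass: ES(B2) = sum of predecessors on chain B = 6
EF = ES + duration = 6 + 10 = 16
Backward pass: LF(M) = deadline = 41; LS(M) = 41 - 4 = 37
LF(B2) = LS(M) - sum(successors on chain B) = 37 - 13 = 24
LS = LF - duration = 24 - 10 = 14
Total float = LS - ES = 14 - 6 = 8

8


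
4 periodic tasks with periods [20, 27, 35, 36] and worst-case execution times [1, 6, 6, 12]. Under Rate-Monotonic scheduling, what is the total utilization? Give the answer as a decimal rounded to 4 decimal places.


Compute individual utilizations (exact fractions):
  Task 1: C/T = 1/20 (approx. 0.05)
  Task 2: C/T = 6/27 = 2/9 (approx. 0.2222)
  Task 3: C/T = 6/35 (approx. 0.1714)
  Task 4: C/T = 12/36 = 1/3 (approx. 0.3333)
Total utilization U = 1/20 + 2/9 + 6/35 + 1/3 = 979/1260
Rounded to 4 decimal places: U = 0.7770
RM (Liu & Layland) bound for 4 tasks = 0.756828; compare with U = 979/1260 (approx. 0.776984)
bound < U <= 1, so the RM sufficient condition is not met (inconclusive; an exact test such as response-time analysis is needed).

0.7770


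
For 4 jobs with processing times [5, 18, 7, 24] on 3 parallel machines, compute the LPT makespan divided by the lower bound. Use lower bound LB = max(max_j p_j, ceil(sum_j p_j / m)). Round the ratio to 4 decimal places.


LPT order: [24, 18, 7, 5]
Machine loads after assignment: [24, 18, 12]
LPT makespan = 24
Lower bound = max(max_job, ceil(total/3)) = max(24, 18) = 24
Ratio = 24 / 24 = 1.0

1.0


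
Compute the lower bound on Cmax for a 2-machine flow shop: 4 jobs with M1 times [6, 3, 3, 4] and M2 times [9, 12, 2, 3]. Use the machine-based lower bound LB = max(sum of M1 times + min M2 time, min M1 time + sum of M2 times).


LB1 = sum(M1 times) + min(M2 times) = 16 + 2 = 18
LB2 = min(M1 times) + sum(M2 times) = 3 + 26 = 29
Lower bound = max(LB1, LB2) = max(18, 29) = 29

29


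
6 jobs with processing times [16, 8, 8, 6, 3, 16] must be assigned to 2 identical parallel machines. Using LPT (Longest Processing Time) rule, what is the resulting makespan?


Sort jobs in decreasing order (LPT): [16, 16, 8, 8, 6, 3]
Assign each job to the least loaded machine:
  Machine 1: jobs [16, 8, 6], load = 30
  Machine 2: jobs [16, 8, 3], load = 27
Makespan = max load = 30

30


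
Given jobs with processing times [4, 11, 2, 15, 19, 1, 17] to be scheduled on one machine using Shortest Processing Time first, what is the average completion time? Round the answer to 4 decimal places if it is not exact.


Sort jobs by processing time (SPT order): [1, 2, 4, 11, 15, 17, 19]
Compute completion times sequentially:
  Job 1: processing = 1, completes at 1
  Job 2: processing = 2, completes at 3
  Job 3: processing = 4, completes at 7
  Job 4: processing = 11, completes at 18
  Job 5: processing = 15, completes at 33
  Job 6: processing = 17, completes at 50
  Job 7: processing = 19, completes at 69
Sum of completion times = 181
Average completion time = 181/7 = 25.8571

25.8571


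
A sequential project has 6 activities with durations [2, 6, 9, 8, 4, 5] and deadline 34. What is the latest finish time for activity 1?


LF(activity 1) = deadline - sum of successor durations
Successors: activities 2 through 6 with durations [6, 9, 8, 4, 5]
Sum of successor durations = 32
LF = 34 - 32 = 2

2


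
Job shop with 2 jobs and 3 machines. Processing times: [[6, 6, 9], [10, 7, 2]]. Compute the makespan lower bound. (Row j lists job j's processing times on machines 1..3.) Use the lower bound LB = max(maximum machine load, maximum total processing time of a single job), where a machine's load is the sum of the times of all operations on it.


Machine loads:
  Machine 1: 6 + 10 = 16
  Machine 2: 6 + 7 = 13
  Machine 3: 9 + 2 = 11
Max machine load = 16
Job totals:
  Job 1: 21
  Job 2: 19
Max job total = 21
Lower bound = max(16, 21) = 21

21


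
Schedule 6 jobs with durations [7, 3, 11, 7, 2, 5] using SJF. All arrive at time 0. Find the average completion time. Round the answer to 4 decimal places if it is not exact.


SJF order (ascending): [2, 3, 5, 7, 7, 11]
Completion times:
  Job 1: burst=2, C=2
  Job 2: burst=3, C=5
  Job 3: burst=5, C=10
  Job 4: burst=7, C=17
  Job 5: burst=7, C=24
  Job 6: burst=11, C=35
Average completion = 93/6 = 15.5

15.5


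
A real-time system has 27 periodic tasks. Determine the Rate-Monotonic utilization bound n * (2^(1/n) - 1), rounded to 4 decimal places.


Compute 2^(1/27) = 1.0260044847
Subtract 1: 1.0260044847 - 1 = 0.0260044847
Multiply by n: 27 * 0.0260044847 = 0.7021210869
Round to 4 dp: 0.7021

0.7021


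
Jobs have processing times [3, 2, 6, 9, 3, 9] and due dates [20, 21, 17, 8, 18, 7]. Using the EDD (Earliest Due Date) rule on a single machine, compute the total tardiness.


Sort by due date (EDD order): [(9, 7), (9, 8), (6, 17), (3, 18), (3, 20), (2, 21)]
Compute completion times and tardiness:
  Job 1: p=9, d=7, C=9, tardiness=max(0,9-7)=2
  Job 2: p=9, d=8, C=18, tardiness=max(0,18-8)=10
  Job 3: p=6, d=17, C=24, tardiness=max(0,24-17)=7
  Job 4: p=3, d=18, C=27, tardiness=max(0,27-18)=9
  Job 5: p=3, d=20, C=30, tardiness=max(0,30-20)=10
  Job 6: p=2, d=21, C=32, tardiness=max(0,32-21)=11
Total tardiness = 49

49


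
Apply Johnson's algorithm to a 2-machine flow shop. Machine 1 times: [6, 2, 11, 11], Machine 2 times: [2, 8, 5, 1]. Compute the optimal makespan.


Apply Johnson's rule:
  Group 1 (a <= b): [(2, 2, 8)]
  Group 2 (a > b): [(3, 11, 5), (1, 6, 2), (4, 11, 1)]
Optimal job order: [2, 3, 1, 4]
Schedule:
  Job 2: M1 done at 2, M2 done at 10
  Job 3: M1 done at 13, M2 done at 18
  Job 1: M1 done at 19, M2 done at 21
  Job 4: M1 done at 30, M2 done at 31
Makespan = 31

31


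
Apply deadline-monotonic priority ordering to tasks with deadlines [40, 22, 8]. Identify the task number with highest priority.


Sort tasks by relative deadline (ascending):
  Task 3: deadline = 8
  Task 2: deadline = 22
  Task 1: deadline = 40
Priority order (highest first): [3, 2, 1]
Highest priority task = 3

3


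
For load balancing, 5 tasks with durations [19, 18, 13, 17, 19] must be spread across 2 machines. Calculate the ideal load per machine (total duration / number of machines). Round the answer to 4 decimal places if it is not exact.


Total processing time = 19 + 18 + 13 + 17 + 19 = 86
Number of machines = 2
Ideal balanced load = 86 / 2 = 43.0

43.0


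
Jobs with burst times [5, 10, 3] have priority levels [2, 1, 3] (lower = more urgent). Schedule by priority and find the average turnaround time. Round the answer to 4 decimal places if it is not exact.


Sort by priority (ascending = highest first):
Order: [(1, 10), (2, 5), (3, 3)]
Completion times:
  Priority 1, burst=10, C=10
  Priority 2, burst=5, C=15
  Priority 3, burst=3, C=18
Average turnaround = 43/3 = 14.3333

14.3333


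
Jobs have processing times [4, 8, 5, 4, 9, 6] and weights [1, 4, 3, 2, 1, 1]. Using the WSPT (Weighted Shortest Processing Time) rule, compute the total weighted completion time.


Compute p/w ratios and sort ascending (WSPT): [(5, 3), (8, 4), (4, 2), (4, 1), (6, 1), (9, 1)]
Compute weighted completion times:
  Job (p=5,w=3): C=5, w*C=3*5=15
  Job (p=8,w=4): C=13, w*C=4*13=52
  Job (p=4,w=2): C=17, w*C=2*17=34
  Job (p=4,w=1): C=21, w*C=1*21=21
  Job (p=6,w=1): C=27, w*C=1*27=27
  Job (p=9,w=1): C=36, w*C=1*36=36
Total weighted completion time = 185

185


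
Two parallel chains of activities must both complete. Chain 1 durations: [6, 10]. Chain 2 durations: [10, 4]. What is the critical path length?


Path A total = 6 + 10 = 16
Path B total = 10 + 4 = 14
Critical path = longest path = max(16, 14) = 16

16


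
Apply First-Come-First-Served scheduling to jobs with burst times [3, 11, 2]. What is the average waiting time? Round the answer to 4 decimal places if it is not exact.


FCFS order (as given): [3, 11, 2]
Waiting times:
  Job 1: wait = 0
  Job 2: wait = 3
  Job 3: wait = 14
Sum of waiting times = 17
Average waiting time = 17/3 = 5.6667

5.6667


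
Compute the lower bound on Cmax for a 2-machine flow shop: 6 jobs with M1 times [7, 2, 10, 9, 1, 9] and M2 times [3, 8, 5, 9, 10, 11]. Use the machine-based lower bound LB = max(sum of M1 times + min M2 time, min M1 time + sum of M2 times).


LB1 = sum(M1 times) + min(M2 times) = 38 + 3 = 41
LB2 = min(M1 times) + sum(M2 times) = 1 + 46 = 47
Lower bound = max(LB1, LB2) = max(41, 47) = 47

47


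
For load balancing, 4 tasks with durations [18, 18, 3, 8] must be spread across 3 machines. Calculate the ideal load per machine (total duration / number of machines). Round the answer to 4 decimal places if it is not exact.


Total processing time = 18 + 18 + 3 + 8 = 47
Number of machines = 3
Ideal balanced load = 47 / 3 = 15.6667

15.6667


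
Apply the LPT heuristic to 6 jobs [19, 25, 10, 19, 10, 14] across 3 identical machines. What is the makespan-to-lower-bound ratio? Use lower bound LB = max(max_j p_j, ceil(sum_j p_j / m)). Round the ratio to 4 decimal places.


LPT order: [25, 19, 19, 14, 10, 10]
Machine loads after assignment: [35, 33, 29]
LPT makespan = 35
Lower bound = max(max_job, ceil(total/3)) = max(25, 33) = 33
Ratio = 35 / 33 = 1.0606

1.0606


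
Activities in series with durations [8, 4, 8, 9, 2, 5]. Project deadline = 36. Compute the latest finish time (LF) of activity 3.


LF(activity 3) = deadline - sum of successor durations
Successors: activities 4 through 6 with durations [9, 2, 5]
Sum of successor durations = 16
LF = 36 - 16 = 20

20


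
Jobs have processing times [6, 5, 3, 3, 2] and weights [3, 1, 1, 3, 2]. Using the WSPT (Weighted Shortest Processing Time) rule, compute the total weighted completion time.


Compute p/w ratios and sort ascending (WSPT): [(3, 3), (2, 2), (6, 3), (3, 1), (5, 1)]
Compute weighted completion times:
  Job (p=3,w=3): C=3, w*C=3*3=9
  Job (p=2,w=2): C=5, w*C=2*5=10
  Job (p=6,w=3): C=11, w*C=3*11=33
  Job (p=3,w=1): C=14, w*C=1*14=14
  Job (p=5,w=1): C=19, w*C=1*19=19
Total weighted completion time = 85

85


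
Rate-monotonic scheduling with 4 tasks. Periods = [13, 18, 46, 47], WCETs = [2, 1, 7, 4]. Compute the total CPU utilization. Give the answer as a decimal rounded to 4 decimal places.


Compute individual utilizations (exact fractions):
  Task 1: C/T = 2/13 (approx. 0.1538)
  Task 2: C/T = 1/18 (approx. 0.0556)
  Task 3: C/T = 7/46 (approx. 0.1522)
  Task 4: C/T = 4/47 (approx. 0.0851)
Total utilization U = 2/13 + 1/18 + 7/46 + 4/47 = 56495/126477
Rounded to 4 decimal places: U = 0.4467
RM (Liu & Layland) bound for 4 tasks = 0.756828; compare with U = 56495/126477 (approx. 0.446682)
U <= bound, so schedulable by RM sufficient condition.

0.4467
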